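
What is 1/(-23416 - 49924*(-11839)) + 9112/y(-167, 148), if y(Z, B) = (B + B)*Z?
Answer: -988962097961/5365054294540 ≈ -0.18433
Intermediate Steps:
y(Z, B) = 2*B*Z (y(Z, B) = (2*B)*Z = 2*B*Z)
1/(-23416 - 49924*(-11839)) + 9112/y(-167, 148) = 1/(-23416 - 49924*(-11839)) + 9112/((2*148*(-167))) = -1/11839/(-73340) + 9112/(-49432) = -1/73340*(-1/11839) + 9112*(-1/49432) = 1/868272260 - 1139/6179 = -988962097961/5365054294540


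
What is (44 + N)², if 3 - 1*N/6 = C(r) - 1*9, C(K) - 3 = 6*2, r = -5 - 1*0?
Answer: 676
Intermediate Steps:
r = -5 (r = -5 + 0 = -5)
C(K) = 15 (C(K) = 3 + 6*2 = 3 + 12 = 15)
N = -18 (N = 18 - 6*(15 - 1*9) = 18 - 6*(15 - 9) = 18 - 6*6 = 18 - 36 = -18)
(44 + N)² = (44 - 18)² = 26² = 676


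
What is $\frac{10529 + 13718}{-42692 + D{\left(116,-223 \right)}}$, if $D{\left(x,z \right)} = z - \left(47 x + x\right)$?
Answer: $- \frac{24247}{48483} \approx -0.50011$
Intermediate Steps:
$D{\left(x,z \right)} = z - 48 x$
$\frac{10529 + 13718}{-42692 + D{\left(116,-223 \right)}} = \frac{10529 + 13718}{-42692 - 5791} = \frac{24247}{-42692 - 5791} = \frac{24247}{-48483} = 24247 \left(- \frac{1}{48483}\right) = - \frac{24247}{48483}$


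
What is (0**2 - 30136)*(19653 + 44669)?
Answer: -1938407792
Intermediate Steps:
(0**2 - 30136)*(19653 + 44669) = (0 - 30136)*64322 = -30136*64322 = -1938407792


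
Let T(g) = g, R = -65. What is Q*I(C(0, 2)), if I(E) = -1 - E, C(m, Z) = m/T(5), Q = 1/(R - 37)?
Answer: 1/102 ≈ 0.0098039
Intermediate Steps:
Q = -1/102 (Q = 1/(-65 - 37) = 1/(-102) = -1/102 ≈ -0.0098039)
C(m, Z) = m/5
Q*I(C(0, 2)) = -(-1 - 0/5)/102 = -(-1 - 1*0)/102 = -(-1 + 0)/102 = -1/102*(-1) = 1/102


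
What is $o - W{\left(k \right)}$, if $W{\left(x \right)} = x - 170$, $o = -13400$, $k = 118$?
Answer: $-13348$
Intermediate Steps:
$W{\left(x \right)} = -170 + x$
$o - W{\left(k \right)} = -13400 - \left(-170 + 118\right) = -13400 - -52 = -13400 + 52 = -13348$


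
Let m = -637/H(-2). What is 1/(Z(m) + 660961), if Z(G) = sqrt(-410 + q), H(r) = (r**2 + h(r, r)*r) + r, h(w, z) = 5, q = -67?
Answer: 660961/436869443998 - 3*I*sqrt(53)/436869443998 ≈ 1.5129e-6 - 4.9993e-11*I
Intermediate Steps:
H(r) = r**2 + 6*r (H(r) = (r**2 + 5*r) + r = r**2 + 6*r)
m = 637/8 (m = -637*(-1/(2*(6 - 2))) = -637/((-2*4)) = -637/(-8) = -637*(-1/8) = 637/8 ≈ 79.625)
Z(G) = 3*I*sqrt(53) (Z(G) = sqrt(-410 - 67) = sqrt(-477) = 3*I*sqrt(53))
1/(Z(m) + 660961) = 1/(3*I*sqrt(53) + 660961) = 1/(660961 + 3*I*sqrt(53))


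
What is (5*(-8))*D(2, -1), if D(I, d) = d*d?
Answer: -40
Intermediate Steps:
D(I, d) = d**2
(5*(-8))*D(2, -1) = (5*(-8))*(-1)**2 = -40*1 = -40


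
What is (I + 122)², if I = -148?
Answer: 676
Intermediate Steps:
(I + 122)² = (-148 + 122)² = (-26)² = 676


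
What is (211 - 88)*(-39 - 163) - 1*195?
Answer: -25041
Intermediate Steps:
(211 - 88)*(-39 - 163) - 1*195 = 123*(-202) - 195 = -24846 - 195 = -25041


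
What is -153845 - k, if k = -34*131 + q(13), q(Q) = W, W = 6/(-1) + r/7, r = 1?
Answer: -1045696/7 ≈ -1.4939e+5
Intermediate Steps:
W = -41/7 (W = 6/(-1) + 1/7 = 6*(-1) + 1*(⅐) = -6 + ⅐ = -41/7 ≈ -5.8571)
q(Q) = -41/7
k = -31219/7 (k = -34*131 - 41/7 = -4454 - 41/7 = -31219/7 ≈ -4459.9)
-153845 - k = -153845 - 1*(-31219/7) = -153845 + 31219/7 = -1045696/7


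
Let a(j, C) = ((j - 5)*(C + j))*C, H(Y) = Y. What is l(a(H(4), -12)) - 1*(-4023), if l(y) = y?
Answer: 3927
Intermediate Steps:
a(j, C) = C*(-5 + j)*(C + j) (a(j, C) = ((-5 + j)*(C + j))*C = C*(-5 + j)*(C + j))
l(a(H(4), -12)) - 1*(-4023) = -12*(4**2 - 5*(-12) - 5*4 - 12*4) - 1*(-4023) = -12*(16 + 60 - 20 - 48) + 4023 = -12*8 + 4023 = -96 + 4023 = 3927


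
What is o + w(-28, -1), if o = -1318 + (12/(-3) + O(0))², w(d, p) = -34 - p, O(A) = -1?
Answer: -1326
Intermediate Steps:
o = -1293 (o = -1318 + (12/(-3) - 1)² = -1318 + (12*(-⅓) - 1)² = -1318 + (-4 - 1)² = -1318 + (-5)² = -1318 + 25 = -1293)
o + w(-28, -1) = -1293 + (-34 - 1*(-1)) = -1293 + (-34 + 1) = -1293 - 33 = -1326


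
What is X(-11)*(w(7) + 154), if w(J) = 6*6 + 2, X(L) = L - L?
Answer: 0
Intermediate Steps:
X(L) = 0
w(J) = 38 (w(J) = 36 + 2 = 38)
X(-11)*(w(7) + 154) = 0*(38 + 154) = 0*192 = 0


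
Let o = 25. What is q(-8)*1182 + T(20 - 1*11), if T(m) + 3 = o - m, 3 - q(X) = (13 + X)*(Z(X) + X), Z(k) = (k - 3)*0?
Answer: 50839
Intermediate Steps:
Z(k) = 0 (Z(k) = (-3 + k)*0 = 0)
q(X) = 3 - X*(13 + X) (q(X) = 3 - (13 + X)*(0 + X) = 3 - (13 + X)*X = 3 - X*(13 + X))
T(m) = 22 - m (T(m) = -3 + (25 - m) = 22 - m)
q(-8)*1182 + T(20 - 1*11) = (3 - 1*(-8)² - 13*(-8))*1182 + (22 - (20 - 1*11)) = (3 - 1*64 + 104)*1182 + (22 - (20 - 11)) = (3 - 64 + 104)*1182 + (22 - 1*9) = 43*1182 + (22 - 9) = 50826 + 13 = 50839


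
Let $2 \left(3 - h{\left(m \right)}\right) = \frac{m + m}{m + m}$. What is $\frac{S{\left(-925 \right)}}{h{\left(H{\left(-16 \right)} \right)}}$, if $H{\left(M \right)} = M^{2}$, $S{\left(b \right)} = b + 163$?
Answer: $- \frac{1524}{5} \approx -304.8$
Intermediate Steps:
$S{\left(b \right)} = 163 + b$
$h{\left(m \right)} = \frac{5}{2}$ ($h{\left(m \right)} = 3 - \frac{\left(m + m\right) \frac{1}{m + m}}{2} = 3 - \frac{2 m \frac{1}{2 m}}{2} = 3 - \frac{1}{2} = \frac{5}{2}$)
$\frac{S{\left(-925 \right)}}{h{\left(H{\left(-16 \right)} \right)}} = \frac{163 - 925}{\frac{5}{2}} = \left(-762\right) \frac{2}{5} = - \frac{1524}{5}$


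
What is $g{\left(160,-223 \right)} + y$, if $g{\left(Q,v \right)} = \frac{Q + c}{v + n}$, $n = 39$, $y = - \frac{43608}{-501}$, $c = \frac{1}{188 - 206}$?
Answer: $\frac{47662439}{553104} \approx 86.173$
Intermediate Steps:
$c = - \frac{1}{18}$ ($c = \frac{1}{-18} = - \frac{1}{18} \approx -0.055556$)
$y = \frac{14536}{167}$ ($y = \left(-43608\right) \left(- \frac{1}{501}\right) = \frac{14536}{167} \approx 87.042$)
$g{\left(Q,v \right)} = \frac{- \frac{1}{18} + Q}{39 + v}$ ($g{\left(Q,v \right)} = \frac{Q - \frac{1}{18}}{v + 39} = \frac{- \frac{1}{18} + Q}{39 + v}$)
$g{\left(160,-223 \right)} + y = \frac{- \frac{1}{18} + 160}{39 - 223} + \frac{14536}{167} = \frac{1}{-184} \cdot \frac{2879}{18} + \frac{14536}{167} = \left(- \frac{1}{184}\right) \frac{2879}{18} + \frac{14536}{167} = - \frac{2879}{3312} + \frac{14536}{167} = \frac{47662439}{553104}$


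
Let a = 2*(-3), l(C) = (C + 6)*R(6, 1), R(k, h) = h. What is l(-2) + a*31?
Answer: -182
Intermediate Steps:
l(C) = 6 + C (l(C) = (C + 6)*1 = (6 + C)*1 = 6 + C)
a = -6
l(-2) + a*31 = (6 - 2) - 6*31 = 4 - 186 = -182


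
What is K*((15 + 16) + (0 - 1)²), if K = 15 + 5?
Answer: 640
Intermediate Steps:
K = 20
K*((15 + 16) + (0 - 1)²) = 20*((15 + 16) + (0 - 1)²) = 20*(31 + (-1)²) = 20*(31 + 1) = 20*32 = 640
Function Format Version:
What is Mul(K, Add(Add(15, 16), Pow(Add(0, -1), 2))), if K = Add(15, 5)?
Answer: 640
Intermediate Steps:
K = 20
Mul(K, Add(Add(15, 16), Pow(Add(0, -1), 2))) = Mul(20, Add(Add(15, 16), Pow(Add(0, -1), 2))) = Mul(20, Add(31, Pow(-1, 2))) = Mul(20, Add(31, 1)) = Mul(20, 32) = 640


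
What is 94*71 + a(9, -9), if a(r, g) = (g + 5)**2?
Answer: 6690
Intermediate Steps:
a(r, g) = (5 + g)**2
94*71 + a(9, -9) = 94*71 + (5 - 9)**2 = 6674 + (-4)**2 = 6674 + 16 = 6690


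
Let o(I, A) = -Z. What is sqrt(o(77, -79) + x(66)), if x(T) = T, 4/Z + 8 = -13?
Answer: sqrt(29190)/21 ≈ 8.1358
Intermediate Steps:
Z = -4/21 (Z = 4/(-8 - 13) = 4/(-21) = 4*(-1/21) = -4/21 ≈ -0.19048)
o(I, A) = 4/21 (o(I, A) = -1*(-4/21) = 4/21)
sqrt(o(77, -79) + x(66)) = sqrt(4/21 + 66) = sqrt(1390/21) = sqrt(29190)/21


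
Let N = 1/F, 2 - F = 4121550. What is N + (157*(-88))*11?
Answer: -626376378849/4121548 ≈ -1.5198e+5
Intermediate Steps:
F = -4121548 (F = 2 - 1*4121550 = 2 - 4121550 = -4121548)
N = -1/4121548 (N = 1/(-4121548) = -1/4121548 ≈ -2.4263e-7)
N + (157*(-88))*11 = -1/4121548 + (157*(-88))*11 = -1/4121548 - 13816*11 = -1/4121548 - 151976 = -626376378849/4121548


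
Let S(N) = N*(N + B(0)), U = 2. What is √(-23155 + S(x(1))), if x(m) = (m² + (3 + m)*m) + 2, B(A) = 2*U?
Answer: I*√23078 ≈ 151.91*I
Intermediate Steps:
B(A) = 4 (B(A) = 2*2 = 4)
x(m) = 2 + m² + m*(3 + m) (x(m) = (m² + m*(3 + m)) + 2 = 2 + m² + m*(3 + m))
S(N) = N*(4 + N) (S(N) = N*(N + 4) = N*(4 + N))
√(-23155 + S(x(1))) = √(-23155 + (2 + 2*1² + 3*1)*(4 + (2 + 2*1² + 3*1))) = √(-23155 + (2 + 2*1 + 3)*(4 + (2 + 2*1 + 3))) = √(-23155 + (2 + 2 + 3)*(4 + (2 + 2 + 3))) = √(-23155 + 7*(4 + 7)) = √(-23155 + 7*11) = √(-23155 + 77) = √(-23078) = I*√23078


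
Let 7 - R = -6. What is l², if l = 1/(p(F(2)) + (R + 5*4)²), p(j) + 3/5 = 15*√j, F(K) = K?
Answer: 13716025/16229695661574 - 566875*√2/24344543492361 ≈ 8.1219e-7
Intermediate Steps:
R = 13 (R = 7 - 1*(-6) = 7 + 6 = 13)
p(j) = -⅗ + 15*√j
l = 1/(5442/5 + 15*√2) (l = 1/((-⅗ + 15*√2) + (13 + 5*4)²) = 1/((-⅗ + 15*√2) + (13 + 20)²) = 1/((-⅗ + 15*√2) + 33²) = 1/((-⅗ + 15*√2) + 1089) = 1/(5442/5 + 15*√2) ≈ 0.00090121)
l² = (4535/4934019 - 125*√2/9868038)²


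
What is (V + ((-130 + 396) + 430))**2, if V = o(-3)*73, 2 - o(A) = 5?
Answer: 227529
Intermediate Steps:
o(A) = -3 (o(A) = 2 - 1*5 = 2 - 5 = -3)
V = -219 (V = -3*73 = -219)
(V + ((-130 + 396) + 430))**2 = (-219 + ((-130 + 396) + 430))**2 = (-219 + (266 + 430))**2 = (-219 + 696)**2 = 477**2 = 227529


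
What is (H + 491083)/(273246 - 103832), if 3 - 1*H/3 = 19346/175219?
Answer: 2530840915/873075049 ≈ 2.8988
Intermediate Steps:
H = 89349/10307 (H = 9 - 58038/175219 = 9 - 3*1138/10307 = 9 - 3414/10307 = 89349/10307 ≈ 8.6688)
(H + 491083)/(273246 - 103832) = (89349/10307 + 491083)/(273246 - 103832) = (5061681830/10307)/169414 = (5061681830/10307)*(1/169414) = 2530840915/873075049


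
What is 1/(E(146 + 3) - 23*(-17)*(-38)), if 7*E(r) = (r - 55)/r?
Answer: -1043/15496800 ≈ -6.7304e-5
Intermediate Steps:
E(r) = (-55 + r)/(7*r) (E(r) = ((r - 55)/r)/7 = ((-55 + r)/r)/7 = (-55 + r)/(7*r))
1/(E(146 + 3) - 23*(-17)*(-38)) = 1/((-55 + (146 + 3))/(7*(146 + 3)) - 23*(-17)*(-38)) = 1/((1/7)*(-55 + 149)/149 + 391*(-38)) = 1/((1/7)*(1/149)*94 - 14858) = 1/(94/1043 - 14858) = 1/(-15496800/1043) = -1043/15496800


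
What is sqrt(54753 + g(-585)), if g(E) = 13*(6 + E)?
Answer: sqrt(47226) ≈ 217.32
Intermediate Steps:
g(E) = 78 + 13*E
sqrt(54753 + g(-585)) = sqrt(54753 + (78 + 13*(-585))) = sqrt(54753 + (78 - 7605)) = sqrt(54753 - 7527) = sqrt(47226)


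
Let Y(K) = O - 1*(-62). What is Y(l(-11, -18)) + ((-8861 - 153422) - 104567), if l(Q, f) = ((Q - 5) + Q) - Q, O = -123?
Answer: -266911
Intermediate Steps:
l(Q, f) = -5 + Q (l(Q, f) = ((-5 + Q) + Q) - Q = (-5 + 2*Q) - Q = -5 + Q)
Y(K) = -61 (Y(K) = -123 - 1*(-62) = -123 + 62 = -61)
Y(l(-11, -18)) + ((-8861 - 153422) - 104567) = -61 + ((-8861 - 153422) - 104567) = -61 + (-162283 - 104567) = -61 - 266850 = -266911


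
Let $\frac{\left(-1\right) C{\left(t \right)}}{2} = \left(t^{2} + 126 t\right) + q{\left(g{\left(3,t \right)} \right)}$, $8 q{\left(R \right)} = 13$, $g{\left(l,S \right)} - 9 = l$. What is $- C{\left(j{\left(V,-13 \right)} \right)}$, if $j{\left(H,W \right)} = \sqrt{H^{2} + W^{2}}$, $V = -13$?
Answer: $\frac{2717}{4} + 3276 \sqrt{2} \approx 5312.2$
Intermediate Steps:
$g{\left(l,S \right)} = 9 + l$
$q{\left(R \right)} = \frac{13}{8}$ ($q{\left(R \right)} = \frac{1}{8} \cdot 13 = \frac{13}{8}$)
$C{\left(t \right)} = - \frac{13}{4} - 252 t - 2 t^{2}$ ($C{\left(t \right)} = - 2 \left(\left(t^{2} + 126 t\right) + \frac{13}{8}\right) = - 2 \left(\frac{13}{8} + t^{2} + 126 t\right) = - \frac{13}{4} - 252 t - 2 t^{2}$)
$- C{\left(j{\left(V,-13 \right)} \right)} = - (- \frac{13}{4} - 252 \sqrt{\left(-13\right)^{2} + \left(-13\right)^{2}} - 2 \left(\sqrt{\left(-13\right)^{2} + \left(-13\right)^{2}}\right)^{2}) = - (- \frac{13}{4} - 252 \sqrt{169 + 169} - 2 \left(\sqrt{169 + 169}\right)^{2}) = - (- \frac{13}{4} - 252 \sqrt{338} - 2 \left(\sqrt{338}\right)^{2}) = - (- \frac{13}{4} - 252 \cdot 13 \sqrt{2} - 2 \left(13 \sqrt{2}\right)^{2}) = - (- \frac{13}{4} - 3276 \sqrt{2} - 676) = - (- \frac{2717}{4} - 3276 \sqrt{2}) = \frac{2717}{4} + 3276 \sqrt{2}$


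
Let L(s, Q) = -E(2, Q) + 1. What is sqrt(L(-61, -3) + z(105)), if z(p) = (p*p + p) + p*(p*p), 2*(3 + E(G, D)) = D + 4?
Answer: sqrt(4675034)/2 ≈ 1081.1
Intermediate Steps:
E(G, D) = -1 + D/2 (E(G, D) = -3 + (D + 4)/2 = -3 + (4 + D)/2 = -3 + (2 + D/2) = -1 + D/2)
L(s, Q) = 2 - Q/2 (L(s, Q) = -(-1 + Q/2) + 1 = (1 - Q/2) + 1 = 2 - Q/2)
z(p) = p + p**2 + p**3 (z(p) = (p**2 + p) + p*p**2 = (p + p**2) + p**3 = p + p**2 + p**3)
sqrt(L(-61, -3) + z(105)) = sqrt((2 - 1/2*(-3)) + 105*(1 + 105 + 105**2)) = sqrt((2 + 3/2) + 105*(1 + 105 + 11025)) = sqrt(7/2 + 105*11131) = sqrt(7/2 + 1168755) = sqrt(2337517/2) = sqrt(4675034)/2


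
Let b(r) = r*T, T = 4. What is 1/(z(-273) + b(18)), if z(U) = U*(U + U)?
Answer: 1/149130 ≈ 6.7056e-6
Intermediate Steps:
b(r) = 4*r (b(r) = r*4 = 4*r)
z(U) = 2*U² (z(U) = U*(2*U) = 2*U²)
1/(z(-273) + b(18)) = 1/(2*(-273)² + 4*18) = 1/(2*74529 + 72) = 1/(149058 + 72) = 1/149130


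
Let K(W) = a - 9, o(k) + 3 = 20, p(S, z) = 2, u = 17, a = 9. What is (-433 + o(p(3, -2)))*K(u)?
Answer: 0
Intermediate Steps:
o(k) = 17 (o(k) = -3 + 20 = 17)
K(W) = 0 (K(W) = 9 - 9 = 0)
(-433 + o(p(3, -2)))*K(u) = (-433 + 17)*0 = -416*0 = 0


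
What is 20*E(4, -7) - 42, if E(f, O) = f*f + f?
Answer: 358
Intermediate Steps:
E(f, O) = f + f² (E(f, O) = f² + f = f + f²)
20*E(4, -7) - 42 = 20*(4*(1 + 4)) - 42 = 20*(4*5) - 42 = 20*20 - 42 = 400 - 42 = 358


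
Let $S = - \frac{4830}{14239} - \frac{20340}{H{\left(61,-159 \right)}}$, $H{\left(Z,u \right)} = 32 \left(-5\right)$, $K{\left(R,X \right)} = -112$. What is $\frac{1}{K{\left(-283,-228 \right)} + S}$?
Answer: $\frac{113912}{1684279} \approx 0.067632$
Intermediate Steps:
$H{\left(Z,u \right)} = -160$
$S = \frac{14442423}{113912}$ ($S = - \frac{4830}{14239} - \frac{20340}{-160} = \left(-4830\right) \frac{1}{14239} - - \frac{1017}{8} = - \frac{4830}{14239} + \frac{1017}{8} = \frac{14442423}{113912} \approx 126.79$)
$\frac{1}{K{\left(-283,-228 \right)} + S} = \frac{1}{-112 + \frac{14442423}{113912}} = \frac{1}{\frac{1684279}{113912}} = \frac{113912}{1684279}$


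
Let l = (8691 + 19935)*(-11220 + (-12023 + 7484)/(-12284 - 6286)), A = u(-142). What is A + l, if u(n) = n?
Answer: -994042397321/3095 ≈ -3.2118e+8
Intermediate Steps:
A = -142
l = -994041957831/3095 (l = 28626*(-11220 - 4539/(-18570)) = 28626*(-11220 - 4539*(-1/18570)) = 28626*(-11220 + 1513/6190) = 28626*(-69450287/6190) = -994041957831/3095 ≈ -3.2118e+8)
A + l = -142 - 994041957831/3095 = -994042397321/3095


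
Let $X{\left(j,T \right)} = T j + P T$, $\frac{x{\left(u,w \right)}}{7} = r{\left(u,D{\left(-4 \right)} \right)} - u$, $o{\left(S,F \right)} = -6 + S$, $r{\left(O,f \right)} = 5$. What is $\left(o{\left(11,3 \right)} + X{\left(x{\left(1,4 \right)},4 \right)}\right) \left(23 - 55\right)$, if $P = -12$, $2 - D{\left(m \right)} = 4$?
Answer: $-2208$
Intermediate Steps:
$D{\left(m \right)} = -2$ ($D{\left(m \right)} = 2 - 4 = -2$)
$x{\left(u,w \right)} = 35 - 7 u$ ($x{\left(u,w \right)} = 7 \left(5 - u\right) = 35 - 7 u$)
$X{\left(j,T \right)} = - 12 T + T j$ ($X{\left(j,T \right)} = T j - 12 T = - 12 T + T j$)
$\left(o{\left(11,3 \right)} + X{\left(x{\left(1,4 \right)},4 \right)}\right) \left(23 - 55\right) = \left(\left(-6 + 11\right) + 4 \left(-12 + \left(35 - 7\right)\right)\right) \left(23 - 55\right) = \left(5 + 4 \left(-12 + \left(35 - 7\right)\right)\right) \left(23 - 55\right) = \left(5 + 4 \left(-12 + 28\right)\right) \left(-32\right) = \left(5 + 4 \cdot 16\right) \left(-32\right) = \left(5 + 64\right) \left(-32\right) = 69 \left(-32\right) = -2208$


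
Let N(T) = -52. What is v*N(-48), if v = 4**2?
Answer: -832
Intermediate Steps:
v = 16
v*N(-48) = 16*(-52) = -832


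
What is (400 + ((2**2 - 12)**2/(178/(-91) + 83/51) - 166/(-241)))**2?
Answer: 5727517797893956/135074625625 ≈ 42403.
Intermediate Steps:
(400 + ((2**2 - 12)**2/(178/(-91) + 83/51) - 166/(-241)))**2 = (400 + ((4 - 12)**2/(178*(-1/91) + 83*(1/51)) - 166*(-1/241)))**2 = (400 + ((-8)**2/(-178/91 + 83/51) + 166/241))**2 = (400 + (64/(-1525/4641) + 166/241))**2 = (400 + (64*(-4641/1525) + 166/241))**2 = (400 + (-297024/1525 + 166/241))**2 = (400 - 71329634/367525)**2 = (75680366/367525)**2 = 5727517797893956/135074625625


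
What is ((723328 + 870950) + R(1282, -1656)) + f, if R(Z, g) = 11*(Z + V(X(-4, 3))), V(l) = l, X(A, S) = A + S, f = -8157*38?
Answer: 1298403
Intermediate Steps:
f = -309966
R(Z, g) = -11 + 11*Z (R(Z, g) = 11*(Z + (-4 + 3)) = 11*(Z - 1) = 11*(-1 + Z) = -11 + 11*Z)
((723328 + 870950) + R(1282, -1656)) + f = ((723328 + 870950) + (-11 + 11*1282)) - 309966 = (1594278 + (-11 + 14102)) - 309966 = (1594278 + 14091) - 309966 = 1608369 - 309966 = 1298403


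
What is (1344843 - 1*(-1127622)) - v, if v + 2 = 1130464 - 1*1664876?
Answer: 3006879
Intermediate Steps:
v = -534414 (v = -2 + (1130464 - 1*1664876) = -2 + (1130464 - 1664876) = -2 - 534412 = -534414)
(1344843 - 1*(-1127622)) - v = (1344843 - 1*(-1127622)) - 1*(-534414) = (1344843 + 1127622) + 534414 = 2472465 + 534414 = 3006879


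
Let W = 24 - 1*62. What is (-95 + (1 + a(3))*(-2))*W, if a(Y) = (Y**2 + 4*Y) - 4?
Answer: 4978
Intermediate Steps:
a(Y) = -4 + Y**2 + 4*Y
W = -38 (W = 24 - 62 = -38)
(-95 + (1 + a(3))*(-2))*W = (-95 + (1 + (-4 + 3**2 + 4*3))*(-2))*(-38) = (-95 + (1 + (-4 + 9 + 12))*(-2))*(-38) = (-95 + (1 + 17)*(-2))*(-38) = (-95 + 18*(-2))*(-38) = (-95 - 36)*(-38) = -131*(-38) = 4978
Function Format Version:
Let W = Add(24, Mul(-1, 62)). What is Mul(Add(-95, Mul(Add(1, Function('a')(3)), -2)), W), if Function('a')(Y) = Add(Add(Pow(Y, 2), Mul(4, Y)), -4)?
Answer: 4978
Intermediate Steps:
Function('a')(Y) = Add(-4, Pow(Y, 2), Mul(4, Y))
W = -38 (W = Add(24, -62) = -38)
Mul(Add(-95, Mul(Add(1, Function('a')(3)), -2)), W) = Mul(Add(-95, Mul(Add(1, Add(-4, Pow(3, 2), Mul(4, 3))), -2)), -38) = Mul(Add(-95, Mul(Add(1, Add(-4, 9, 12)), -2)), -38) = Mul(Add(-95, Mul(Add(1, 17), -2)), -38) = Mul(Add(-95, Mul(18, -2)), -38) = Mul(Add(-95, -36), -38) = Mul(-131, -38) = 4978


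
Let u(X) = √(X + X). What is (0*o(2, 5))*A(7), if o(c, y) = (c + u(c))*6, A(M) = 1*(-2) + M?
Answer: 0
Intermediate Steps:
u(X) = √2*√X (u(X) = √(2*X) = √2*√X)
A(M) = -2 + M
o(c, y) = 6*c + 6*√2*√c (o(c, y) = (c + √2*√c)*6 = 6*c + 6*√2*√c)
(0*o(2, 5))*A(7) = (0*(6*2 + 6*√2*√2))*(-2 + 7) = (0*(12 + 12))*5 = (0*24)*5 = 0*5 = 0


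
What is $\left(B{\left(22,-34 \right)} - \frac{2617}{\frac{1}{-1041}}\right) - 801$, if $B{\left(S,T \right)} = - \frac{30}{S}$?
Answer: $\frac{29958441}{11} \approx 2.7235 \cdot 10^{6}$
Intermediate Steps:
$\left(B{\left(22,-34 \right)} - \frac{2617}{\frac{1}{-1041}}\right) - 801 = \left(- \frac{30}{22} - \frac{2617}{\frac{1}{-1041}}\right) - 801 = \left(\left(-30\right) \frac{1}{22} - \frac{2617}{- \frac{1}{1041}}\right) - 801 = \left(- \frac{15}{11} - -2724297\right) - 801 = \left(- \frac{15}{11} + 2724297\right) - 801 = \frac{29967252}{11} - 801 = \frac{29958441}{11}$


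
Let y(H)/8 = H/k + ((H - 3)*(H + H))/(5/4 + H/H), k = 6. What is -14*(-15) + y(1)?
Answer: 1774/9 ≈ 197.11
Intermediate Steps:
y(H) = 4*H/3 + 64*H*(-3 + H)/9 (y(H) = 8*(H/6 + ((H - 3)*(H + H))/(5/4 + H/H)) = 8*(H*(⅙) + ((-3 + H)*(2*H))/(5*(¼) + 1)) = 8*(H/6 + (2*H*(-3 + H))/(5/4 + 1)) = 8*(H/6 + (2*H*(-3 + H))/(9/4)) = 8*(H/6 + (2*H*(-3 + H))*(4/9)) = 8*(H/6 + 8*H*(-3 + H)/9) = 4*H/3 + 64*H*(-3 + H)/9)
-14*(-15) + y(1) = -14*(-15) + (4/9)*1*(-45 + 16*1) = 210 + (4/9)*1*(-45 + 16) = 210 + (4/9)*1*(-29) = 210 - 116/9 = 1774/9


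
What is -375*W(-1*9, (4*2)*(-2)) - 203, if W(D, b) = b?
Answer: 5797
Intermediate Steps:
-375*W(-1*9, (4*2)*(-2)) - 203 = -375*4*2*(-2) - 203 = -3000*(-2) - 203 = -375*(-16) - 203 = 6000 - 203 = 5797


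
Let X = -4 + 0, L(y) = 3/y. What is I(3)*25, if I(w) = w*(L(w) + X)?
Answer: -225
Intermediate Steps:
X = -4
I(w) = w*(-4 + 3/w) (I(w) = w*(3/w - 4) = w*(-4 + 3/w))
I(3)*25 = (3 - 4*3)*25 = (3 - 12)*25 = -9*25 = -225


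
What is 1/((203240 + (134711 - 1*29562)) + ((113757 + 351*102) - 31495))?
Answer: 1/426453 ≈ 2.3449e-6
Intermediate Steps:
1/((203240 + (134711 - 1*29562)) + ((113757 + 351*102) - 31495)) = 1/((203240 + (134711 - 29562)) + ((113757 + 35802) - 31495)) = 1/((203240 + 105149) + (149559 - 31495)) = 1/(308389 + 118064) = 1/426453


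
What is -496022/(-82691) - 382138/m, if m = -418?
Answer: 15903355277/17282419 ≈ 920.20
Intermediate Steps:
-496022/(-82691) - 382138/m = -496022/(-82691) - 382138/(-418) = -496022*(-1/82691) - 382138*(-1/418) = 496022/82691 + 191069/209 = 15903355277/17282419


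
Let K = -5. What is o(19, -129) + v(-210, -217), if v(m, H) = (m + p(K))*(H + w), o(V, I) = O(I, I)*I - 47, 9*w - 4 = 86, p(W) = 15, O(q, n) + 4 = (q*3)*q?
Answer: -6399233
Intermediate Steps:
O(q, n) = -4 + 3*q² (O(q, n) = -4 + (q*3)*q = -4 + (3*q)*q = -4 + 3*q²)
w = 10 (w = 4/9 + (⅑)*86 = 4/9 + 86/9 = 10)
o(V, I) = -47 + I*(-4 + 3*I²) (o(V, I) = (-4 + 3*I²)*I - 47 = I*(-4 + 3*I²) - 47 = -47 + I*(-4 + 3*I²))
v(m, H) = (10 + H)*(15 + m) (v(m, H) = (m + 15)*(H + 10) = (15 + m)*(10 + H) = (10 + H)*(15 + m))
o(19, -129) + v(-210, -217) = (-47 - 129*(-4 + 3*(-129)²)) + (150 + 10*(-210) + 15*(-217) - 217*(-210)) = (-47 - 129*(-4 + 3*16641)) + (150 - 2100 - 3255 + 45570) = (-47 - 129*(-4 + 49923)) + 40365 = (-47 - 129*49919) + 40365 = (-47 - 6439551) + 40365 = -6439598 + 40365 = -6399233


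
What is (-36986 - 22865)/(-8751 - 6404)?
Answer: 59851/15155 ≈ 3.9493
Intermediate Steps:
(-36986 - 22865)/(-8751 - 6404) = -59851/(-15155) = -59851*(-1/15155) = 59851/15155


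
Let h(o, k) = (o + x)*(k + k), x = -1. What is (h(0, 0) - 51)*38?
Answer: -1938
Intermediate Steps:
h(o, k) = 2*k*(-1 + o) (h(o, k) = (o - 1)*(k + k) = (-1 + o)*(2*k) = 2*k*(-1 + o))
(h(0, 0) - 51)*38 = (2*0*(-1 + 0) - 51)*38 = (2*0*(-1) - 51)*38 = (0 - 51)*38 = -51*38 = -1938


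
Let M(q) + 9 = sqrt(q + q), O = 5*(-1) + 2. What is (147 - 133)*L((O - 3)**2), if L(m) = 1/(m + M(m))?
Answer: 42/73 - 28*sqrt(2)/219 ≈ 0.39453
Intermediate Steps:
O = -3 (O = -5 + 2 = -3)
M(q) = -9 + sqrt(2)*sqrt(q) (M(q) = -9 + sqrt(q + q) = -9 + sqrt(2*q) = -9 + sqrt(2)*sqrt(q))
L(m) = 1/(-9 + m + sqrt(2)*sqrt(m)) (L(m) = 1/(m + (-9 + sqrt(2)*sqrt(m))) = 1/(-9 + m + sqrt(2)*sqrt(m)))
(147 - 133)*L((O - 3)**2) = (147 - 133)/(-9 + (-3 - 3)**2 + sqrt(2)*sqrt((-3 - 3)**2)) = 14/(-9 + (-6)**2 + sqrt(2)*sqrt((-6)**2)) = 14/(-9 + 36 + sqrt(2)*sqrt(36)) = 14/(-9 + 36 + sqrt(2)*6) = 14/(-9 + 36 + 6*sqrt(2)) = 14/(27 + 6*sqrt(2))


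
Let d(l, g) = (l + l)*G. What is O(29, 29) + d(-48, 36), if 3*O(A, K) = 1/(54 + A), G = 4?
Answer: -95615/249 ≈ -384.00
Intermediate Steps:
O(A, K) = 1/(3*(54 + A))
d(l, g) = 8*l (d(l, g) = (l + l)*4 = (2*l)*4 = 8*l)
O(29, 29) + d(-48, 36) = 1/(3*(54 + 29)) + 8*(-48) = (⅓)/83 - 384 = (⅓)*(1/83) - 384 = 1/249 - 384 = -95615/249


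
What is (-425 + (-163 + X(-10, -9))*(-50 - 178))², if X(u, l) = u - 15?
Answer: 1801068721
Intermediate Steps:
X(u, l) = -15 + u
(-425 + (-163 + X(-10, -9))*(-50 - 178))² = (-425 + (-163 + (-15 - 10))*(-50 - 178))² = (-425 + (-163 - 25)*(-228))² = (-425 - 188*(-228))² = (-425 + 42864)² = 42439² = 1801068721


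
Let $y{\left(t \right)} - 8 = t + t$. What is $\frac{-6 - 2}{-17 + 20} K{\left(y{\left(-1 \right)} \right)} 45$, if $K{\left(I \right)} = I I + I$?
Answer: $-5040$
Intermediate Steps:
$y{\left(t \right)} = 8 + 2 t$ ($y{\left(t \right)} = 8 + \left(t + t\right) = 8 + 2 t$)
$K{\left(I \right)} = I + I^{2}$ ($K{\left(I \right)} = I^{2} + I = I + I^{2}$)
$\frac{-6 - 2}{-17 + 20} K{\left(y{\left(-1 \right)} \right)} 45 = \frac{-6 - 2}{-17 + 20} \left(8 + 2 \left(-1\right)\right) \left(1 + \left(8 + 2 \left(-1\right)\right)\right) 45 = - \frac{8}{3} \left(8 - 2\right) \left(1 + \left(8 - 2\right)\right) 45 = \left(-8\right) \frac{1}{3} \cdot 6 \left(1 + 6\right) 45 = - \frac{8 \cdot 6 \cdot 7}{3} \cdot 45 = \left(- \frac{8}{3}\right) 42 \cdot 45 = \left(-112\right) 45 = -5040$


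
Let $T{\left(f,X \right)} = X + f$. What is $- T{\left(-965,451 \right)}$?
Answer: $514$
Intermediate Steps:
$- T{\left(-965,451 \right)} = - (451 - 965) = \left(-1\right) \left(-514\right) = 514$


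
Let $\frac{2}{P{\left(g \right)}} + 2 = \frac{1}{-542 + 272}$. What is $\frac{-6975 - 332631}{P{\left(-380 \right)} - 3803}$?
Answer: $\frac{183726846}{2057963} \approx 89.276$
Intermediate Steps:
$P{\left(g \right)} = - \frac{540}{541}$ ($P{\left(g \right)} = \frac{2}{-2 + \frac{1}{-542 + 272}} = \frac{2}{-2 + \frac{1}{-270}} = \frac{2}{-2 - \frac{1}{270}} = \frac{2}{- \frac{541}{270}} = 2 \left(- \frac{270}{541}\right) = - \frac{540}{541}$)
$\frac{-6975 - 332631}{P{\left(-380 \right)} - 3803} = \frac{-6975 - 332631}{- \frac{540}{541} - 3803} = - \frac{339606}{- \frac{2057963}{541}} = \left(-339606\right) \left(- \frac{541}{2057963}\right) = \frac{183726846}{2057963}$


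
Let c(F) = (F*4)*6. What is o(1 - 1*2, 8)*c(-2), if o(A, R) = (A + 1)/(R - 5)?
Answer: 0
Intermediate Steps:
o(A, R) = (1 + A)/(-5 + R)
c(F) = 24*F (c(F) = (4*F)*6 = 24*F)
o(1 - 1*2, 8)*c(-2) = ((1 + (1 - 1*2))/(-5 + 8))*(24*(-2)) = ((1 + (1 - 2))/3)*(-48) = ((1 - 1)/3)*(-48) = ((⅓)*0)*(-48) = 0*(-48) = 0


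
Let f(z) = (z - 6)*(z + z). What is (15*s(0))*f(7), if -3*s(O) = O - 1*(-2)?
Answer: -140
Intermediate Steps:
f(z) = 2*z*(-6 + z) (f(z) = (-6 + z)*(2*z) = 2*z*(-6 + z))
s(O) = -⅔ - O/3 (s(O) = -(O - 1*(-2))/3 = -(O + 2)/3 = -(2 + O)/3 = -⅔ - O/3)
(15*s(0))*f(7) = (15*(-⅔ - ⅓*0))*(2*7*(-6 + 7)) = (15*(-⅔ + 0))*(2*7*1) = (15*(-⅔))*14 = -10*14 = -140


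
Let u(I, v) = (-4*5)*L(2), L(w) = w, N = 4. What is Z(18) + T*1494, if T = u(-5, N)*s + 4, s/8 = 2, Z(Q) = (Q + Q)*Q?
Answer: -949536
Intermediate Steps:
Z(Q) = 2*Q² (Z(Q) = (2*Q)*Q = 2*Q²)
s = 16 (s = 8*2 = 16)
u(I, v) = -40 (u(I, v) = -4*5*2 = -20*2 = -40)
T = -636 (T = -40*16 + 4 = -640 + 4 = -636)
Z(18) + T*1494 = 2*18² - 636*1494 = 2*324 - 950184 = 648 - 950184 = -949536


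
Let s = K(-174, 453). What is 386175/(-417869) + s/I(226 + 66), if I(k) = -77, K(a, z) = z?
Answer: -219030132/32175913 ≈ -6.8073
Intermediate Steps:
s = 453
386175/(-417869) + s/I(226 + 66) = 386175/(-417869) + 453/(-77) = 386175*(-1/417869) + 453*(-1/77) = -386175/417869 - 453/77 = -219030132/32175913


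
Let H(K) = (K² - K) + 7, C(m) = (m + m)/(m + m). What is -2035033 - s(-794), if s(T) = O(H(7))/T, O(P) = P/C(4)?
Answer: -1615816153/794 ≈ -2.0350e+6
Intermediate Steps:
C(m) = 1 (C(m) = (2*m)/((2*m)) = (2*m)*(1/(2*m)) = 1)
H(K) = 7 + K² - K
O(P) = P (O(P) = P/1 = P*1 = P)
s(T) = 49/T (s(T) = (7 + 7² - 1*7)/T = (7 + 49 - 7)/T = 49/T)
-2035033 - s(-794) = -2035033 - 49/(-794) = -2035033 - 49*(-1)/794 = -2035033 - 1*(-49/794) = -2035033 + 49/794 = -1615816153/794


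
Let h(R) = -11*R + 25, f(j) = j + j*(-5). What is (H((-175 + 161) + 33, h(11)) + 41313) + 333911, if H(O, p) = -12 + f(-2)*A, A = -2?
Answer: 375196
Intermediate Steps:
f(j) = -4*j (f(j) = j - 5*j = -4*j)
h(R) = 25 - 11*R
H(O, p) = -28 (H(O, p) = -12 - 4*(-2)*(-2) = -12 + 8*(-2) = -12 - 16 = -28)
(H((-175 + 161) + 33, h(11)) + 41313) + 333911 = (-28 + 41313) + 333911 = 41285 + 333911 = 375196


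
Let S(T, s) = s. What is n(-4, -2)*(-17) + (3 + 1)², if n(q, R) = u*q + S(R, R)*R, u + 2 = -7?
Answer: -664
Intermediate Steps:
u = -9 (u = -2 - 7 = -9)
n(q, R) = R² - 9*q (n(q, R) = -9*q + R*R = -9*q + R² = R² - 9*q)
n(-4, -2)*(-17) + (3 + 1)² = ((-2)² - 9*(-4))*(-17) + (3 + 1)² = (4 + 36)*(-17) + 4² = 40*(-17) + 16 = -680 + 16 = -664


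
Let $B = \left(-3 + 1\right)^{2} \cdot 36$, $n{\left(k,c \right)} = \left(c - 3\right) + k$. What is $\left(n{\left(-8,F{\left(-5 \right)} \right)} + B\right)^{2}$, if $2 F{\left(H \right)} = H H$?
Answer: $\frac{84681}{4} \approx 21170.0$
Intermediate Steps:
$F{\left(H \right)} = \frac{H^{2}}{2}$ ($F{\left(H \right)} = \frac{H H}{2} = \frac{H^{2}}{2}$)
$n{\left(k,c \right)} = -3 + c + k$ ($n{\left(k,c \right)} = \left(-3 + c\right) + k = -3 + c + k$)
$B = 144$ ($B = \left(-2\right)^{2} \cdot 36 = 4 \cdot 36 = 144$)
$\left(n{\left(-8,F{\left(-5 \right)} \right)} + B\right)^{2} = \left(\left(-3 + \frac{\left(-5\right)^{2}}{2} - 8\right) + 144\right)^{2} = \left(\left(-3 + \frac{1}{2} \cdot 25 - 8\right) + 144\right)^{2} = \left(\left(-3 + \frac{25}{2} - 8\right) + 144\right)^{2} = \left(\frac{3}{2} + 144\right)^{2} = \left(\frac{291}{2}\right)^{2} = \frac{84681}{4}$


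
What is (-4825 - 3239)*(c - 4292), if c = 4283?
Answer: 72576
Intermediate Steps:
(-4825 - 3239)*(c - 4292) = (-4825 - 3239)*(4283 - 4292) = -8064*(-9) = 72576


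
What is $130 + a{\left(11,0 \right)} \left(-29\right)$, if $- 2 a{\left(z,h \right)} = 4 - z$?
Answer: $\frac{57}{2} \approx 28.5$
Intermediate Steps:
$a{\left(z,h \right)} = -2 + \frac{z}{2}$ ($a{\left(z,h \right)} = - \frac{4 - z}{2} = -2 + \frac{z}{2}$)
$130 + a{\left(11,0 \right)} \left(-29\right) = 130 + \left(-2 + \frac{1}{2} \cdot 11\right) \left(-29\right) = 130 + \left(-2 + \frac{11}{2}\right) \left(-29\right) = 130 + \frac{7}{2} \left(-29\right) = 130 - \frac{203}{2} = \frac{57}{2}$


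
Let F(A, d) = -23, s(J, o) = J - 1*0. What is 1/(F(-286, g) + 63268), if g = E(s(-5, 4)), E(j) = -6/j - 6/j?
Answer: 1/63245 ≈ 1.5812e-5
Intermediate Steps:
s(J, o) = J (s(J, o) = J + 0 = J)
E(j) = -12/j
g = 12/5 (g = -12/(-5) = -12*(-1/5) = 12/5 ≈ 2.4000)
1/(F(-286, g) + 63268) = 1/(-23 + 63268) = 1/63245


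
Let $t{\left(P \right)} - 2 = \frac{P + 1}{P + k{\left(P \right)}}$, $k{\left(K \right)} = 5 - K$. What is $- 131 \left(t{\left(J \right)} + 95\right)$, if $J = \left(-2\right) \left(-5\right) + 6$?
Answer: $- \frac{65762}{5} \approx -13152.0$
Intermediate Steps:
$J = 16$ ($J = 10 + 6 = 16$)
$t{\left(P \right)} = \frac{11}{5} + \frac{P}{5}$ ($t{\left(P \right)} = 2 + \frac{P + 1}{P - \left(-5 + P\right)} = 2 + \frac{1 + P}{5} = 2 + \left(1 + P\right) \frac{1}{5} = 2 + \left(\frac{1}{5} + \frac{P}{5}\right) = \frac{11}{5} + \frac{P}{5}$)
$- 131 \left(t{\left(J \right)} + 95\right) = - 131 \left(\left(\frac{11}{5} + \frac{1}{5} \cdot 16\right) + 95\right) = - 131 \left(\left(\frac{11}{5} + \frac{16}{5}\right) + 95\right) = - 131 \left(\frac{27}{5} + 95\right) = \left(-131\right) \frac{502}{5} = - \frac{65762}{5}$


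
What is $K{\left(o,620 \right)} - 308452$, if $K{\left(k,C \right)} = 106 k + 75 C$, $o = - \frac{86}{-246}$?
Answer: $- \frac{32215538}{123} \approx -2.6192 \cdot 10^{5}$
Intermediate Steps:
$o = \frac{43}{123}$ ($o = \left(-86\right) \left(- \frac{1}{246}\right) = \frac{43}{123} \approx 0.34959$)
$K{\left(k,C \right)} = 75 C + 106 k$
$K{\left(o,620 \right)} - 308452 = \left(75 \cdot 620 + 106 \cdot \frac{43}{123}\right) - 308452 = \left(46500 + \frac{4558}{123}\right) - 308452 = \frac{5724058}{123} - 308452 = - \frac{32215538}{123}$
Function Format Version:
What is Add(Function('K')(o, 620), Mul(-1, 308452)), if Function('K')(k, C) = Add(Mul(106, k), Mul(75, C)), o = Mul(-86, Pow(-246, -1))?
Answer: Rational(-32215538, 123) ≈ -2.6192e+5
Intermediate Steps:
o = Rational(43, 123) (o = Mul(-86, Rational(-1, 246)) = Rational(43, 123) ≈ 0.34959)
Function('K')(k, C) = Add(Mul(75, C), Mul(106, k))
Add(Function('K')(o, 620), Mul(-1, 308452)) = Add(Add(Mul(75, 620), Mul(106, Rational(43, 123))), Mul(-1, 308452)) = Add(Add(46500, Rational(4558, 123)), -308452) = Add(Rational(5724058, 123), -308452) = Rational(-32215538, 123)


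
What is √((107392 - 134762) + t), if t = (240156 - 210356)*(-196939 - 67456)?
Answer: I*√7878998370 ≈ 88764.0*I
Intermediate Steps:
t = -7878971000 (t = 29800*(-264395) = -7878971000)
√((107392 - 134762) + t) = √((107392 - 134762) - 7878971000) = √(-27370 - 7878971000) = √(-7878998370) = I*√7878998370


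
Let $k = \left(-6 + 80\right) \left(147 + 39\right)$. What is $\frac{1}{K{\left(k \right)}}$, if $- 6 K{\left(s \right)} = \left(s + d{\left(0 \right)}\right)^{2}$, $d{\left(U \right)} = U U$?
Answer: $- \frac{1}{31574616} \approx -3.1671 \cdot 10^{-8}$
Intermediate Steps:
$d{\left(U \right)} = U^{2}$
$k = 13764$ ($k = 74 \cdot 186 = 13764$)
$K{\left(s \right)} = - \frac{s^{2}}{6}$ ($K{\left(s \right)} = - \frac{\left(s + 0^{2}\right)^{2}}{6} = - \frac{\left(s + 0\right)^{2}}{6} = - \frac{s^{2}}{6}$)
$\frac{1}{K{\left(k \right)}} = \frac{1}{\left(- \frac{1}{6}\right) 13764^{2}} = \frac{1}{\left(- \frac{1}{6}\right) 189447696} = \frac{1}{-31574616} = - \frac{1}{31574616}$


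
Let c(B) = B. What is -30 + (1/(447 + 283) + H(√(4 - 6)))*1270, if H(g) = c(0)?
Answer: -2063/73 ≈ -28.260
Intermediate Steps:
H(g) = 0
-30 + (1/(447 + 283) + H(√(4 - 6)))*1270 = -30 + (1/(447 + 283) + 0)*1270 = -30 + (1/730 + 0)*1270 = -30 + (1/730)*1270 = -30 + 127/73 = -2063/73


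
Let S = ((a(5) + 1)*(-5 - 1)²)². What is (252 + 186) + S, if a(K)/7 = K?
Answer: 1680054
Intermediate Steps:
a(K) = 7*K
S = 1679616 (S = ((7*5 + 1)*(-5 - 1)²)² = ((35 + 1)*(-6)²)² = (36*36)² = 1296² = 1679616)
(252 + 186) + S = (252 + 186) + 1679616 = 438 + 1679616 = 1680054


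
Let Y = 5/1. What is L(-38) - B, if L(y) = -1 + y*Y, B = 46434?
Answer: -46625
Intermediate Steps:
Y = 5 (Y = 5*1 = 5)
L(y) = -1 + 5*y (L(y) = -1 + y*5 = -1 + 5*y)
L(-38) - B = (-1 + 5*(-38)) - 1*46434 = (-1 - 190) - 46434 = -191 - 46434 = -46625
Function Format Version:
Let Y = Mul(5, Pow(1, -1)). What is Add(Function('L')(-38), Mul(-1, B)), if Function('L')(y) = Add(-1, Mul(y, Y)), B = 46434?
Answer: -46625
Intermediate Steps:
Y = 5 (Y = Mul(5, 1) = 5)
Function('L')(y) = Add(-1, Mul(5, y)) (Function('L')(y) = Add(-1, Mul(y, 5)) = Add(-1, Mul(5, y)))
Add(Function('L')(-38), Mul(-1, B)) = Add(Add(-1, Mul(5, -38)), Mul(-1, 46434)) = Add(Add(-1, -190), -46434) = Add(-191, -46434) = -46625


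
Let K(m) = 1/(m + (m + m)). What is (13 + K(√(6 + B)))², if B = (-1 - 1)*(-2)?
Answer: (390 + √10)²/900 ≈ 171.75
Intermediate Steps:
B = 4 (B = -2*(-2) = 4)
K(m) = 1/(3*m) (K(m) = 1/(m + 2*m) = 1/(3*m))
(13 + K(√(6 + B)))² = (13 + 1/(3*(√(6 + 4))))² = (13 + 1/(3*(√10)))² = (13 + (√10/10)/3)² = (13 + √10/30)²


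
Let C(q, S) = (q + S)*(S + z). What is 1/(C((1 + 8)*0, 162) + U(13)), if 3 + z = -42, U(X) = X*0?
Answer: 1/18954 ≈ 5.2759e-5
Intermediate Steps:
U(X) = 0
z = -45 (z = -3 - 42 = -45)
C(q, S) = (-45 + S)*(S + q) (C(q, S) = (q + S)*(S - 45) = (S + q)*(-45 + S) = (-45 + S)*(S + q))
1/(C((1 + 8)*0, 162) + U(13)) = 1/((162² - 45*162 - 45*(1 + 8)*0 + 162*((1 + 8)*0)) + 0) = 1/((26244 - 7290 - 405*0 + 162*(9*0)) + 0) = 1/((26244 - 7290 - 45*0 + 162*0) + 0) = 1/((26244 - 7290 + 0 + 0) + 0) = 1/(18954 + 0) = 1/18954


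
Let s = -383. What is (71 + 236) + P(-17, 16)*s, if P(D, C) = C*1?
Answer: -5821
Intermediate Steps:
P(D, C) = C
(71 + 236) + P(-17, 16)*s = (71 + 236) + 16*(-383) = 307 - 6128 = -5821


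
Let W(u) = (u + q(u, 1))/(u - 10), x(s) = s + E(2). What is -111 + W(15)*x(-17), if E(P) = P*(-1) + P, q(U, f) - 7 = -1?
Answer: -912/5 ≈ -182.40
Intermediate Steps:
q(U, f) = 6 (q(U, f) = 7 - 1 = 6)
E(P) = 0 (E(P) = -P + P = 0)
x(s) = s (x(s) = s + 0 = s)
W(u) = (6 + u)/(-10 + u) (W(u) = (u + 6)/(u - 10) = (6 + u)/(-10 + u))
-111 + W(15)*x(-17) = -111 + ((6 + 15)/(-10 + 15))*(-17) = -111 + (21/5)*(-17) = -111 - 357/5 = -912/5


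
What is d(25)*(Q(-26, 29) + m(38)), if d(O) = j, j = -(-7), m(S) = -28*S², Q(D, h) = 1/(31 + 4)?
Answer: -1415119/5 ≈ -2.8302e+5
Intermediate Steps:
Q(D, h) = 1/35
j = 7 (j = -1*(-7) = 7)
d(O) = 7
d(25)*(Q(-26, 29) + m(38)) = 7*(1/35 - 28*38²) = 7*(1/35 - 28*1444) = 7*(1/35 - 40432) = 7*(-1415119/35) = -1415119/5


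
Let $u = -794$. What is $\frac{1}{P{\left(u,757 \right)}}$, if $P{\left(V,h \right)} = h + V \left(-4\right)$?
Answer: $\frac{1}{3933} \approx 0.00025426$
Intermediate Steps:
$P{\left(V,h \right)} = h - 4 V$
$\frac{1}{P{\left(u,757 \right)}} = \frac{1}{757 - -3176} = \frac{1}{757 + 3176} = \frac{1}{3933}$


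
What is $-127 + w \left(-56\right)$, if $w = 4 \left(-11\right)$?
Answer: $2337$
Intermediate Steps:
$w = -44$
$-127 + w \left(-56\right) = -127 - -2464 = -127 + 2464 = 2337$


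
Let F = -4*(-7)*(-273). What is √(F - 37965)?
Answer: I*√45609 ≈ 213.56*I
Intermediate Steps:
F = -7644 (F = 28*(-273) = -7644)
√(F - 37965) = √(-7644 - 37965) = √(-45609) = I*√45609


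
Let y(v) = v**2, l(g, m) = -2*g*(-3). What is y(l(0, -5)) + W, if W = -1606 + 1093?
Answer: -513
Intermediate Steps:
l(g, m) = 6*g
W = -513
y(l(0, -5)) + W = (6*0)**2 - 513 = 0**2 - 513 = 0 - 513 = -513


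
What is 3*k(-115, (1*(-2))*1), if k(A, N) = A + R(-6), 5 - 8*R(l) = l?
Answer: -2727/8 ≈ -340.88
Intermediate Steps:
R(l) = 5/8 - l/8
k(A, N) = 11/8 + A (k(A, N) = A + (5/8 - ⅛*(-6)) = A + (5/8 + ¾) = A + 11/8 = 11/8 + A)
3*k(-115, (1*(-2))*1) = 3*(11/8 - 115) = 3*(-909/8) = -2727/8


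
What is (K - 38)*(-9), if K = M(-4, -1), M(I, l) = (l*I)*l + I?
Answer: 414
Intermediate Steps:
M(I, l) = I + I*l² (M(I, l) = (I*l)*l + I = I*l² + I = I + I*l²)
K = -8 (K = -4*(1 + (-1)²) = -4*(1 + 1) = -4*2 = -8)
(K - 38)*(-9) = (-8 - 38)*(-9) = -46*(-9) = 414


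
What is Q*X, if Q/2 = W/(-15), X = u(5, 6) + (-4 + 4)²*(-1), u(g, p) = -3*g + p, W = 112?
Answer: 672/5 ≈ 134.40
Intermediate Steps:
u(g, p) = p - 3*g
X = -9 (X = (6 - 3*5) + (-4 + 4)²*(-1) = (6 - 15) + 0²*(-1) = -9 + 0*(-1) = -9 + 0 = -9)
Q = -224/15 (Q = 2*(112/(-15)) = 2*(112*(-1/15)) = 2*(-112/15) = -224/15 ≈ -14.933)
Q*X = -224/15*(-9) = 672/5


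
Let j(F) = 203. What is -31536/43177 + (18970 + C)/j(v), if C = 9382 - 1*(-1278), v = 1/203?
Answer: 1272932702/8764931 ≈ 145.23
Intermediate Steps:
v = 1/203 ≈ 0.0049261
C = 10660 (C = 9382 + 1278 = 10660)
-31536/43177 + (18970 + C)/j(v) = -31536/43177 + (18970 + 10660)/203 = -31536*1/43177 + 29630*(1/203) = -31536/43177 + 29630/203 = 1272932702/8764931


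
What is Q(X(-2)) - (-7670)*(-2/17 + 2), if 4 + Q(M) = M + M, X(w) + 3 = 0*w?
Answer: 245270/17 ≈ 14428.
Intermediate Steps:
X(w) = -3 (X(w) = -3 + 0*w = -3 + 0 = -3)
Q(M) = -4 + 2*M (Q(M) = -4 + (M + M) = -4 + 2*M)
Q(X(-2)) - (-7670)*(-2/17 + 2) = (-4 + 2*(-3)) - (-7670)*(-2/17 + 2) = (-4 - 6) - (-7670)*(-2*1/17 + 2) = -10 - (-7670)*(-2/17 + 2) = -10 - (-7670)*32/17 = -10 - 590*(-416/17) = -10 + 245440/17 = 245270/17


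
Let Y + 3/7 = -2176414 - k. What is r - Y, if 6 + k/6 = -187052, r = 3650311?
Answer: 32930642/7 ≈ 4.7044e+6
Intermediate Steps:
k = -1122348 (k = -36 + 6*(-187052) = -36 - 1122312 = -1122348)
Y = -7378465/7 (Y = -3/7 + (-2176414 - 1*(-1122348)) = -3/7 + (-2176414 + 1122348) = -3/7 - 1054066 = -7378465/7 ≈ -1.0541e+6)
r - Y = 3650311 - 1*(-7378465/7) = 3650311 + 7378465/7 = 32930642/7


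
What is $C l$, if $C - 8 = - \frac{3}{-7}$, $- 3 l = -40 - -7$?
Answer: $\frac{649}{7} \approx 92.714$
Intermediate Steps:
$l = 11$ ($l = - \frac{-40 - -7}{3} = - \frac{-40 + \left(10 - 3\right)}{3} = - \frac{-40 + 7}{3} = \left(- \frac{1}{3}\right) \left(-33\right) = 11$)
$C = \frac{59}{7}$ ($C = 8 - \frac{3}{-7} = 8 - - \frac{3}{7} = 8 + \frac{3}{7} = \frac{59}{7} \approx 8.4286$)
$C l = \frac{59}{7} \cdot 11 = \frac{649}{7}$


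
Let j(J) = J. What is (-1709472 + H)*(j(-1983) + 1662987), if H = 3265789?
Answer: 2585048762268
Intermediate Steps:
(-1709472 + H)*(j(-1983) + 1662987) = (-1709472 + 3265789)*(-1983 + 1662987) = 1556317*1661004 = 2585048762268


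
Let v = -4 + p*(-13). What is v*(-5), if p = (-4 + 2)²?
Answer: 280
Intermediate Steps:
p = 4 (p = (-2)² = 4)
v = -56 (v = -4 + 4*(-13) = -4 - 52 = -56)
v*(-5) = -56*(-5) = 280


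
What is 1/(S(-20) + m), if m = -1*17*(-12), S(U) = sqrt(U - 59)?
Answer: 204/41695 - I*sqrt(79)/41695 ≈ 0.0048927 - 0.00021317*I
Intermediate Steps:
S(U) = sqrt(-59 + U)
m = 204 (m = -17*(-12) = 204)
1/(S(-20) + m) = 1/(sqrt(-59 - 20) + 204) = 1/(sqrt(-79) + 204) = 1/(I*sqrt(79) + 204) = 1/(204 + I*sqrt(79))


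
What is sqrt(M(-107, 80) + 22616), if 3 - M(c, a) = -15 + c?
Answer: sqrt(22741) ≈ 150.80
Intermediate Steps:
M(c, a) = 18 - c (M(c, a) = 3 - (-15 + c) = 3 + (15 - c) = 18 - c)
sqrt(M(-107, 80) + 22616) = sqrt((18 - 1*(-107)) + 22616) = sqrt((18 + 107) + 22616) = sqrt(125 + 22616) = sqrt(22741)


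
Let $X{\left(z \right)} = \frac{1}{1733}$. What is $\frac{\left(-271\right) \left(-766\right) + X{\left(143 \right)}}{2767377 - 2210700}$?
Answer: $\frac{119915513}{321573747} \approx 0.3729$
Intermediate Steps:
$X{\left(z \right)} = \frac{1}{1733}$
$\frac{\left(-271\right) \left(-766\right) + X{\left(143 \right)}}{2767377 - 2210700} = \frac{\left(-271\right) \left(-766\right) + \frac{1}{1733}}{2767377 - 2210700} = \frac{207586 + \frac{1}{1733}}{556677} = \frac{359746539}{1733} \cdot \frac{1}{556677} = \frac{119915513}{321573747}$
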